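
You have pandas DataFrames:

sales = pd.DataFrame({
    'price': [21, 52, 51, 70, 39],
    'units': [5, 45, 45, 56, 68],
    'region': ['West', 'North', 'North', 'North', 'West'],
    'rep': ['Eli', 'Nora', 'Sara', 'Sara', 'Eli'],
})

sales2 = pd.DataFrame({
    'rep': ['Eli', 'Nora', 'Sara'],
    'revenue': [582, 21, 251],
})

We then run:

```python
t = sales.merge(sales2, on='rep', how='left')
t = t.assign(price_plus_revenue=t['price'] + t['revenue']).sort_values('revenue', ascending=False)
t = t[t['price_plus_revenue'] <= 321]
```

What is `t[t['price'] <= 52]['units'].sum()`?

merge on 'rep' (how='left') → 5 rows:
   price  units region   rep  revenue
0     21      5   West   Eli      582
1     52     45  North  Nora       21
2     51     45  North  Sara      251
3     70     56  North  Sara      251
4     39     68   West   Eli      582
add column price_plus_revenue = t['price'] + t['revenue']:
   price  units region   rep  revenue  price_plus_revenue
0     21      5   West   Eli      582                 603
1     52     45  North  Nora       21                  73
2     51     45  North  Sara      251                 302
3     70     56  North  Sara      251                 321
4     39     68   West   Eli      582                 621
sort by revenue descending:
   price  units region   rep  revenue  price_plus_revenue
0     21      5   West   Eli      582                 603
4     39     68   West   Eli      582                 621
2     51     45  North  Sara      251                 302
3     70     56  North  Sara      251                 321
1     52     45  North  Nora       21                  73
filter rows where price_plus_revenue <= 321:
   price  units region   rep  revenue  price_plus_revenue
2     51     45  North  Sara      251                 302
3     70     56  North  Sara      251                 321
1     52     45  North  Nora       21                  73
filter rows where price <= 52:
   price  units region   rep  revenue  price_plus_revenue
2     51     45  North  Sara      251                 302
1     52     45  North  Nora       21                  73

90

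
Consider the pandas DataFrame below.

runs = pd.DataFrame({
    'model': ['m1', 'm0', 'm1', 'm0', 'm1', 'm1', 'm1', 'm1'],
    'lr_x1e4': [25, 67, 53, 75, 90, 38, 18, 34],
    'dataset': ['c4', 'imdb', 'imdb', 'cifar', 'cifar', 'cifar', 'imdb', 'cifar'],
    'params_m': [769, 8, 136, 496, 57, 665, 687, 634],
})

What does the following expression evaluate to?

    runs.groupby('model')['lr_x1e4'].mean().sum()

114.0

group by model, mean of lr_x1e4:
model
m0    71.0
m1    43.0
Name: lr_x1e4, dtype: float64
So sum() = 114.0.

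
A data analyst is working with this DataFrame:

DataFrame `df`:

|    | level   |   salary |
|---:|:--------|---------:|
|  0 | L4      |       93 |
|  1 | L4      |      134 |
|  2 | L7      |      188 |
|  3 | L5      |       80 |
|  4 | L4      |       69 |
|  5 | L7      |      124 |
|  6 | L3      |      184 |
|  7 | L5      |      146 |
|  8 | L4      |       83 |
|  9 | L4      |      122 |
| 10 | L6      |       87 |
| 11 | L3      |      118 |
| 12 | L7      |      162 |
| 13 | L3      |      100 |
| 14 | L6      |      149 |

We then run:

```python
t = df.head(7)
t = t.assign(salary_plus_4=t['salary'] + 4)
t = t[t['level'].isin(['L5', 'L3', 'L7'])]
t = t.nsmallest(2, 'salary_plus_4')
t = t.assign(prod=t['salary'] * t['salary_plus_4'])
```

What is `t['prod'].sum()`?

take first 7 rows:
  level  salary
0    L4      93
1    L4     134
2    L7     188
3    L5      80
4    L4      69
5    L7     124
6    L3     184
add column salary_plus_4 = t['salary'] + 4:
  level  salary  salary_plus_4
0    L4      93             97
1    L4     134            138
2    L7     188            192
3    L5      80             84
4    L4      69             73
5    L7     124            128
6    L3     184            188
filter rows where level in ['L5', 'L3', 'L7']:
  level  salary  salary_plus_4
2    L7     188            192
3    L5      80             84
5    L7     124            128
6    L3     184            188
take 2 rows with smallest salary_plus_4:
  level  salary  salary_plus_4
3    L5      80             84
5    L7     124            128
add column prod = t['salary'] * t['salary_plus_4']:
  level  salary  salary_plus_4   prod
3    L5      80             84   6720
5    L7     124            128  15872
Then the sum of column 'prod': 22592

22592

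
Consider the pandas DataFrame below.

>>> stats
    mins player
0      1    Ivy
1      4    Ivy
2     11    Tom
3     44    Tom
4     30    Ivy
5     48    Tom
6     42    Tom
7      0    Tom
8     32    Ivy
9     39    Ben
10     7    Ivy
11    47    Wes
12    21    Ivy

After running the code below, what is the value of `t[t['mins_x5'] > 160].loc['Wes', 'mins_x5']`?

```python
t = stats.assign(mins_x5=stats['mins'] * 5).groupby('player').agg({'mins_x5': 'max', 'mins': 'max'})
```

235

add column mins_x5 = stats['mins'] * 5:
    mins player  mins_x5
0      1    Ivy        5
1      4    Ivy       20
2     11    Tom       55
3     44    Tom      220
4     30    Ivy      150
5     48    Tom      240
6     42    Tom      210
7      0    Tom        0
8     32    Ivy      160
9     39    Ben      195
10     7    Ivy       35
11    47    Wes      235
12    21    Ivy      105
group by player: max(mins_x5), max(mins):
        mins_x5  mins
player               
Ben         195    39
Ivy         160    32
Tom         240    48
Wes         235    47
filter rows where mins_x5 > 160:
        mins_x5  mins
player               
Ben         195    39
Tom         240    48
Wes         235    47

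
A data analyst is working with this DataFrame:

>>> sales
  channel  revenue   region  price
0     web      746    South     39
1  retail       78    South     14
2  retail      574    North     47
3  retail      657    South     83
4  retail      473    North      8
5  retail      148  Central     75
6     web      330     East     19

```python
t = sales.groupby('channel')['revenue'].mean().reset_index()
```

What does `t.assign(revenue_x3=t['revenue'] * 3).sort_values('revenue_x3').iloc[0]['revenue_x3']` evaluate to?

1158.0

group by channel, mean of revenue:
channel
retail    386.0
web       538.0
Name: revenue, dtype: float64
reset_index():
  channel  revenue
0  retail    386.0
1     web    538.0
add column revenue_x3 = t['revenue'] * 3:
  channel  revenue  revenue_x3
0  retail    386.0      1158.0
1     web    538.0      1614.0
sort by revenue_x3:
  channel  revenue  revenue_x3
0  retail    386.0      1158.0
1     web    538.0      1614.0
So iloc[0]['revenue_x3'] = 1158.0.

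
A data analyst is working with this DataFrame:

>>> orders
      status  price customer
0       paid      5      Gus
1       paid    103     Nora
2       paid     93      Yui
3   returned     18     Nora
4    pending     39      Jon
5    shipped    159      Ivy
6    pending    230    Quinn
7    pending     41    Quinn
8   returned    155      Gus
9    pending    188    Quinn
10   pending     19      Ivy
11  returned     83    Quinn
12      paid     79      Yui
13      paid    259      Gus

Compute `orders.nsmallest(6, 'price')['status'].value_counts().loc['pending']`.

take 6 rows with smallest price:
      status  price customer
0       paid      5      Gus
3   returned     18     Nora
10   pending     19      Ivy
4    pending     39      Jon
7    pending     41    Quinn
12      paid     79      Yui
value_counts of status:
status
pending     3
paid        2
returned    1
Name: count, dtype: int64

3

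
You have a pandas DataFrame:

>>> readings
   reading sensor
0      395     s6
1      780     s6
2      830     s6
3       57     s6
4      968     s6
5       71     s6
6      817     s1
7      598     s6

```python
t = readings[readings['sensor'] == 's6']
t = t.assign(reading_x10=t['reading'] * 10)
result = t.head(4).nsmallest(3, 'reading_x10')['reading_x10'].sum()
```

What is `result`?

filter rows where sensor == 's6':
   reading sensor
0      395     s6
1      780     s6
2      830     s6
3       57     s6
4      968     s6
5       71     s6
7      598     s6
add column reading_x10 = t['reading'] * 10:
   reading sensor  reading_x10
0      395     s6         3950
1      780     s6         7800
2      830     s6         8300
3       57     s6          570
4      968     s6         9680
5       71     s6          710
7      598     s6         5980
take first 4 rows:
   reading sensor  reading_x10
0      395     s6         3950
1      780     s6         7800
2      830     s6         8300
3       57     s6          570
take 3 rows with smallest reading_x10:
   reading sensor  reading_x10
3       57     s6          570
0      395     s6         3950
1      780     s6         7800
Taking the sum of column 'reading_x10' gives 12320.

12320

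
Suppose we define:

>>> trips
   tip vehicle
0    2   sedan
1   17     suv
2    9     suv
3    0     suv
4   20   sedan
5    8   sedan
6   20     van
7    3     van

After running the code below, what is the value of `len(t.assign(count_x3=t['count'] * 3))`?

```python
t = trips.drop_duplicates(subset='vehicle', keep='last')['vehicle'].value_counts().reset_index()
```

drop duplicate vehicle (keep=last):
   tip vehicle
3    0     suv
5    8   sedan
7    3     van
value_counts of vehicle:
vehicle
suv      1
sedan    1
van      1
Name: count, dtype: int64
reset_index():
  vehicle  count
0     suv      1
1   sedan      1
2     van      1
add column count_x3 = t['count'] * 3:
  vehicle  count  count_x3
0     suv      1         3
1   sedan      1         3
2     van      1         3

3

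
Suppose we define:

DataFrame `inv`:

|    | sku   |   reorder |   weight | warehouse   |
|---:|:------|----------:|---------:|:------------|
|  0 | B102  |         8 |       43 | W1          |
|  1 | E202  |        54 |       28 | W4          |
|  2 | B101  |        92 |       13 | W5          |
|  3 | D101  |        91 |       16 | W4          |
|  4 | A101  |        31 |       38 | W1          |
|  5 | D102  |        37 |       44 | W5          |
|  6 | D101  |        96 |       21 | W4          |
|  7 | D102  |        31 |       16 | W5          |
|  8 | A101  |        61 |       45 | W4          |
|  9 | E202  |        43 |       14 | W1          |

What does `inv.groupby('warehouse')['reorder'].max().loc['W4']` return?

96

group by warehouse, max of reorder:
warehouse
W1    43
W4    96
W5    92
Name: reorder, dtype: int64
Hence 96.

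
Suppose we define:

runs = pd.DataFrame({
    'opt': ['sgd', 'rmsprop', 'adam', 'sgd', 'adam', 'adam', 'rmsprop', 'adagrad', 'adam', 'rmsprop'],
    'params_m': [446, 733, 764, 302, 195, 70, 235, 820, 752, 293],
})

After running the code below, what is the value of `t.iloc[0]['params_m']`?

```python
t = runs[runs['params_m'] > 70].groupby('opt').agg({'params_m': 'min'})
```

820

filter rows where params_m > 70:
       opt  params_m
0      sgd       446
1  rmsprop       733
2     adam       764
3      sgd       302
4     adam       195
6  rmsprop       235
7  adagrad       820
8     adam       752
9  rmsprop       293
group by opt, min of params_m:
         params_m
opt              
adagrad       820
adam          195
rmsprop       235
sgd           302
Finally, value at position 0, column 'params_m' = 820.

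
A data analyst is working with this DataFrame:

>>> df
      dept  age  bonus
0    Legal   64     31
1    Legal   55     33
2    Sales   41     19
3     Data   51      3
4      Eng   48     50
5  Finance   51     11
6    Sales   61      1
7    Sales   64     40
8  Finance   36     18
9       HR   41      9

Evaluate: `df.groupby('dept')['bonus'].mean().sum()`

group by dept, mean of bonus:
dept
Data        3.0
Eng        50.0
Finance    14.5
HR          9.0
Legal      32.0
Sales      20.0
Name: bonus, dtype: float64

128.5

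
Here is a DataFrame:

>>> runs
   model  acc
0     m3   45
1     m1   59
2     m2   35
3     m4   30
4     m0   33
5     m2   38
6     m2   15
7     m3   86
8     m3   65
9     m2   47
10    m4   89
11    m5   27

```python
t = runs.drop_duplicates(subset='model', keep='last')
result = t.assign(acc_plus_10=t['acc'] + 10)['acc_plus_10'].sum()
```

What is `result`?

380

drop duplicate model (keep=last):
   model  acc
1     m1   59
4     m0   33
8     m3   65
9     m2   47
10    m4   89
11    m5   27
add column acc_plus_10 = t['acc'] + 10:
   model  acc  acc_plus_10
1     m1   59           69
4     m0   33           43
8     m3   65           75
9     m2   47           57
10    m4   89           99
11    m5   27           37
Taking the sum of column 'acc_plus_10' gives 380.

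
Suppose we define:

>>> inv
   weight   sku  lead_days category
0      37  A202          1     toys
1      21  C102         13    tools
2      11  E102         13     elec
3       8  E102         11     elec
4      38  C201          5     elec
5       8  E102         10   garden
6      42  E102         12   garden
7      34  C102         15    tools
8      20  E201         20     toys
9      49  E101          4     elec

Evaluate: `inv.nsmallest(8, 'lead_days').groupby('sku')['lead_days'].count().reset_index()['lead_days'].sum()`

take 8 rows with smallest lead_days:
   weight   sku  lead_days category
0      37  A202          1     toys
9      49  E101          4     elec
4      38  C201          5     elec
5       8  E102         10   garden
3       8  E102         11     elec
6      42  E102         12   garden
1      21  C102         13    tools
2      11  E102         13     elec
group by sku, count of lead_days:
sku
A202    1
C102    1
C201    1
E101    1
E102    4
Name: lead_days, dtype: int64
reset_index():
    sku  lead_days
0  A202          1
1  C102          1
2  C201          1
3  E101          1
4  E102          4
The sum of column 'lead_days' is 8.

8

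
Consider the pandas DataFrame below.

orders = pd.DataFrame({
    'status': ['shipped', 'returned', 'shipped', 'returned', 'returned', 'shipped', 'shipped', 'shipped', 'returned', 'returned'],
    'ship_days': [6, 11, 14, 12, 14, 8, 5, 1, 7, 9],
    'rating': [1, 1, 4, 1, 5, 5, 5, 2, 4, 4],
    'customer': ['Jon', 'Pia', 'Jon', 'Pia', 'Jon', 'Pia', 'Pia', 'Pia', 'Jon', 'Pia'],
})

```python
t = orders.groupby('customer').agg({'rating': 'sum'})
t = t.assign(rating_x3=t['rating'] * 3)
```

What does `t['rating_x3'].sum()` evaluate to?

96

group by customer, sum of rating:
          rating
customer        
Jon           14
Pia           18
add column rating_x3 = t['rating'] * 3:
          rating  rating_x3
customer                   
Jon           14         42
Pia           18         54
The sum of column 'rating_x3' is 96.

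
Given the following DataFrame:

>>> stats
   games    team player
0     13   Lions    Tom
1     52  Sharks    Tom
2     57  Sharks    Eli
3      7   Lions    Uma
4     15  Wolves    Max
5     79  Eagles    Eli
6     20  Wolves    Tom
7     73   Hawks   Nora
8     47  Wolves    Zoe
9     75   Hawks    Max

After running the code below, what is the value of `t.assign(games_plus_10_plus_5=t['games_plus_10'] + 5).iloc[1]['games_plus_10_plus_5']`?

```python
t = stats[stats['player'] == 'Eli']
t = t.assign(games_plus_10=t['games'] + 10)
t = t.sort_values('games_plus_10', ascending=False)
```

72

filter rows where player == 'Eli':
   games    team player
2     57  Sharks    Eli
5     79  Eagles    Eli
add column games_plus_10 = t['games'] + 10:
   games    team player  games_plus_10
2     57  Sharks    Eli             67
5     79  Eagles    Eli             89
sort by games_plus_10 descending:
   games    team player  games_plus_10
5     79  Eagles    Eli             89
2     57  Sharks    Eli             67
add column games_plus_10_plus_5 = t['games_plus_10'] + 5:
   games    team player  games_plus_10  games_plus_10_plus_5
5     79  Eagles    Eli             89                    94
2     57  Sharks    Eli             67                    72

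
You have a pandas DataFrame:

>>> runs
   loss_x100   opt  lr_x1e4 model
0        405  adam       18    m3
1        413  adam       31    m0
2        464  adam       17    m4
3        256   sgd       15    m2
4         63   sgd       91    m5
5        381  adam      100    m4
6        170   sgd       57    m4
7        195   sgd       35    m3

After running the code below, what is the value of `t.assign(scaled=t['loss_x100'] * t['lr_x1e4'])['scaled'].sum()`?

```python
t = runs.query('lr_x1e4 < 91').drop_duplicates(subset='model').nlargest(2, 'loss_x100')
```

20691

filter rows where lr_x1e4 < 91:
   loss_x100   opt  lr_x1e4 model
0        405  adam       18    m3
1        413  adam       31    m0
2        464  adam       17    m4
3        256   sgd       15    m2
6        170   sgd       57    m4
7        195   sgd       35    m3
drop duplicate model (keep=first):
   loss_x100   opt  lr_x1e4 model
0        405  adam       18    m3
1        413  adam       31    m0
2        464  adam       17    m4
3        256   sgd       15    m2
take 2 rows with largest loss_x100:
   loss_x100   opt  lr_x1e4 model
2        464  adam       17    m4
1        413  adam       31    m0
add column scaled = t['loss_x100'] * t['lr_x1e4']:
   loss_x100   opt  lr_x1e4 model  scaled
2        464  adam       17    m4    7888
1        413  adam       31    m0   12803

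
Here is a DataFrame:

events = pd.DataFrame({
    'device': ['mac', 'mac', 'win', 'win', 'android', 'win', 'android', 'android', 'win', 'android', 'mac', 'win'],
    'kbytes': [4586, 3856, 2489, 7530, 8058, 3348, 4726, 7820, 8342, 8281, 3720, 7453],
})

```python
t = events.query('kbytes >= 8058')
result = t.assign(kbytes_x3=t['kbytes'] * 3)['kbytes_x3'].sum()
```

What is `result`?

74043

filter rows where kbytes >= 8058:
    device  kbytes
4  android    8058
8      win    8342
9  android    8281
add column kbytes_x3 = t['kbytes'] * 3:
    device  kbytes  kbytes_x3
4  android    8058      24174
8      win    8342      25026
9  android    8281      24843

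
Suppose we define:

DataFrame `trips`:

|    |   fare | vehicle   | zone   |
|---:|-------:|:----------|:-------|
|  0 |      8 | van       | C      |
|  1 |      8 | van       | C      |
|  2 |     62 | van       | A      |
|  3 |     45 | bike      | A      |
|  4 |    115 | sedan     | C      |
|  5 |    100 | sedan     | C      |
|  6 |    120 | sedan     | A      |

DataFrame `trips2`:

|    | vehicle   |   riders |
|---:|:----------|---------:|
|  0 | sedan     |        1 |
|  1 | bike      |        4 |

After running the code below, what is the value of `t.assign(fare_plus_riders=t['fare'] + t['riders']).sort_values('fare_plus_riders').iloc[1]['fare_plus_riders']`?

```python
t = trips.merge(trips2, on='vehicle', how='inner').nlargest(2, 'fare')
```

merge on 'vehicle' (how='inner') → 4 rows:
   fare vehicle zone  riders
0    45    bike    A       4
1   115   sedan    C       1
2   100   sedan    C       1
3   120   sedan    A       1
take 2 rows with largest fare:
   fare vehicle zone  riders
3   120   sedan    A       1
1   115   sedan    C       1
add column fare_plus_riders = t['fare'] + t['riders']:
   fare vehicle zone  riders  fare_plus_riders
3   120   sedan    A       1               121
1   115   sedan    C       1               116
sort by fare_plus_riders:
   fare vehicle zone  riders  fare_plus_riders
1   115   sedan    C       1               116
3   120   sedan    A       1               121
The value at position 1, column 'fare_plus_riders' is 121.

121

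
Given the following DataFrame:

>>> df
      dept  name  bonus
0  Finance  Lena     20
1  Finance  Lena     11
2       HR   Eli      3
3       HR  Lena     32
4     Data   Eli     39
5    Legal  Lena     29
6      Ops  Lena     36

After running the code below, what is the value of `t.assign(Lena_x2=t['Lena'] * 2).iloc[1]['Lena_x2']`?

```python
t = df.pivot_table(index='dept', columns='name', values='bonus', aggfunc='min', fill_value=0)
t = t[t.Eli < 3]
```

pivot: rows=dept, cols=name, min(bonus):
name     Eli  Lena
dept              
Data      39     0
Finance    0    11
HR         3    32
Legal      0    29
Ops        0    36
filter rows where Eli < 3:
name     Eli  Lena
dept              
Finance    0    11
Legal      0    29
Ops        0    36
add column Lena_x2 = t['Lena'] * 2:
name     Eli  Lena  Lena_x2
dept                       
Finance    0    11       22
Legal      0    29       58
Ops        0    36       72
Finally, value at position 1, column 'Lena_x2' = 58.

58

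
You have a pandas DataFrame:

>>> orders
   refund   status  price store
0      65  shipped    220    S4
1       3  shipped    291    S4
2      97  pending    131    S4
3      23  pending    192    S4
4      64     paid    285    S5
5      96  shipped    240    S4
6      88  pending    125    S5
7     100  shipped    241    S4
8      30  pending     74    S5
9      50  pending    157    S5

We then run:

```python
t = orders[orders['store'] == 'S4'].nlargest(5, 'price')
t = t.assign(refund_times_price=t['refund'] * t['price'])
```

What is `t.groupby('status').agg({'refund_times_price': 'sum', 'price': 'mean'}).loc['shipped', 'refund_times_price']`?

62313

filter rows where store == 'S4':
   refund   status  price store
0      65  shipped    220    S4
1       3  shipped    291    S4
2      97  pending    131    S4
3      23  pending    192    S4
5      96  shipped    240    S4
7     100  shipped    241    S4
take 5 rows with largest price:
   refund   status  price store
1       3  shipped    291    S4
7     100  shipped    241    S4
5      96  shipped    240    S4
0      65  shipped    220    S4
3      23  pending    192    S4
add column refund_times_price = t['refund'] * t['price']:
   refund   status  price store  refund_times_price
1       3  shipped    291    S4                 873
7     100  shipped    241    S4               24100
5      96  shipped    240    S4               23040
0      65  shipped    220    S4               14300
3      23  pending    192    S4                4416
group by status: sum(refund_times_price), mean(price):
         refund_times_price  price
status                            
pending                4416  192.0
shipped               62313  248.0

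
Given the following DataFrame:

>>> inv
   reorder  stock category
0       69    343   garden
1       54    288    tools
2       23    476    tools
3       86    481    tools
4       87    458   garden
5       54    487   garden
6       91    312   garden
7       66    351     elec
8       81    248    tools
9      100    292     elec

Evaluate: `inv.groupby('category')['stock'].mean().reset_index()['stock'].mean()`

364.916666667

group by category, mean of stock:
category
elec      321.50
garden    400.00
tools     373.25
Name: stock, dtype: float64
reset_index():
  category   stock
0     elec  321.50
1   garden  400.00
2    tools  373.25
Finally, mean of column 'stock' = 364.916666667.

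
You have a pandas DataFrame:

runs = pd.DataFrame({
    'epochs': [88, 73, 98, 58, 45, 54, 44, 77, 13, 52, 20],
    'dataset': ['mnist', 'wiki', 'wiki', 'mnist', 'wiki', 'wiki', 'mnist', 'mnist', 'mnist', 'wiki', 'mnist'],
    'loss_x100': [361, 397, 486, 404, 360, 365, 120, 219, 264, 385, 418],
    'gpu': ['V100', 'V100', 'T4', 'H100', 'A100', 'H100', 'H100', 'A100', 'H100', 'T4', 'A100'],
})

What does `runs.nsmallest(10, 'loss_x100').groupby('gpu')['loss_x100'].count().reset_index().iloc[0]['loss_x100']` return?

3

take 10 rows with smallest loss_x100:
    epochs dataset  loss_x100   gpu
6       44   mnist        120  H100
7       77   mnist        219  A100
8       13   mnist        264  H100
4       45    wiki        360  A100
0       88   mnist        361  V100
5       54    wiki        365  H100
9       52    wiki        385    T4
1       73    wiki        397  V100
3       58   mnist        404  H100
10      20   mnist        418  A100
group by gpu, count of loss_x100:
gpu
A100    3
H100    4
T4      1
V100    2
Name: loss_x100, dtype: int64
reset_index():
    gpu  loss_x100
0  A100          3
1  H100          4
2    T4          1
3  V100          2
So iloc[0]['loss_x100'] = 3.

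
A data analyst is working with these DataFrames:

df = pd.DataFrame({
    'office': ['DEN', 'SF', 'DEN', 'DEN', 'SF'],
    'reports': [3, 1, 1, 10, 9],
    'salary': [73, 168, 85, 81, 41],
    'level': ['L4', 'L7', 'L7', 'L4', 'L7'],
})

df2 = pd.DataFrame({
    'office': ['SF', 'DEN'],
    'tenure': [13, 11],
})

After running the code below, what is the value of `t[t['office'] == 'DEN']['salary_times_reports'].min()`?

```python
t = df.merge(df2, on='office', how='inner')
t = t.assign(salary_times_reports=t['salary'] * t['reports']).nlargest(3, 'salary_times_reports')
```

219

merge on 'office' (how='inner') → 5 rows:
  office  reports  salary level  tenure
0    DEN        3      73    L4      11
1     SF        1     168    L7      13
2    DEN        1      85    L7      11
3    DEN       10      81    L4      11
4     SF        9      41    L7      13
add column salary_times_reports = t['salary'] * t['reports']:
  office  reports  salary level  tenure  salary_times_reports
0    DEN        3      73    L4      11                   219
1     SF        1     168    L7      13                   168
2    DEN        1      85    L7      11                    85
3    DEN       10      81    L4      11                   810
4     SF        9      41    L7      13                   369
take 3 rows with largest salary_times_reports:
  office  reports  salary level  tenure  salary_times_reports
3    DEN       10      81    L4      11                   810
4     SF        9      41    L7      13                   369
0    DEN        3      73    L4      11                   219
filter rows where office == 'DEN':
  office  reports  salary level  tenure  salary_times_reports
3    DEN       10      81    L4      11                   810
0    DEN        3      73    L4      11                   219
Taking the min of column 'salary_times_reports' gives 219.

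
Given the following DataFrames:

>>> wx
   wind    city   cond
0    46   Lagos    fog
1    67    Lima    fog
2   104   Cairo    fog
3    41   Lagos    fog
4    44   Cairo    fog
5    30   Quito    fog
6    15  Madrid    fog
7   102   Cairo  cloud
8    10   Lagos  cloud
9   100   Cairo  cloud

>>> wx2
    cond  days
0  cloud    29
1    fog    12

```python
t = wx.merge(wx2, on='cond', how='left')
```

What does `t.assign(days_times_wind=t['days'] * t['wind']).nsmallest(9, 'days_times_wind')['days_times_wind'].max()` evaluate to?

2900

merge on 'cond' (how='left') → 10 rows:
   wind    city   cond  days
0    46   Lagos    fog    12
1    67    Lima    fog    12
2   104   Cairo    fog    12
3    41   Lagos    fog    12
4    44   Cairo    fog    12
5    30   Quito    fog    12
6    15  Madrid    fog    12
7   102   Cairo  cloud    29
8    10   Lagos  cloud    29
9   100   Cairo  cloud    29
add column days_times_wind = t['days'] * t['wind']:
   wind    city   cond  days  days_times_wind
0    46   Lagos    fog    12              552
1    67    Lima    fog    12              804
2   104   Cairo    fog    12             1248
3    41   Lagos    fog    12              492
4    44   Cairo    fog    12              528
5    30   Quito    fog    12              360
6    15  Madrid    fog    12              180
7   102   Cairo  cloud    29             2958
8    10   Lagos  cloud    29              290
9   100   Cairo  cloud    29             2900
take 9 rows with smallest days_times_wind:
   wind    city   cond  days  days_times_wind
6    15  Madrid    fog    12              180
8    10   Lagos  cloud    29              290
5    30   Quito    fog    12              360
3    41   Lagos    fog    12              492
4    44   Cairo    fog    12              528
0    46   Lagos    fog    12              552
1    67    Lima    fog    12              804
2   104   Cairo    fog    12             1248
9   100   Cairo  cloud    29             2900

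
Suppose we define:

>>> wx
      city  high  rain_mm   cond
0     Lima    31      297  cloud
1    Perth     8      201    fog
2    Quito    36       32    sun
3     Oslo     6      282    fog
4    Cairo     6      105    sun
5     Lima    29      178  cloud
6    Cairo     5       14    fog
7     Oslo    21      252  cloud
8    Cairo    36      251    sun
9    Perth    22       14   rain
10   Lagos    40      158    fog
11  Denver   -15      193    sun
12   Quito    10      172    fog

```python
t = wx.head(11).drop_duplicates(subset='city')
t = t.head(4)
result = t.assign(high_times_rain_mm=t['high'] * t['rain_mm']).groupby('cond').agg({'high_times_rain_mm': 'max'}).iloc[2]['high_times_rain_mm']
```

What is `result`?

take first 11 rows:
     city  high  rain_mm   cond
0    Lima    31      297  cloud
1   Perth     8      201    fog
2   Quito    36       32    sun
3    Oslo     6      282    fog
4   Cairo     6      105    sun
5    Lima    29      178  cloud
6   Cairo     5       14    fog
7    Oslo    21      252  cloud
8   Cairo    36      251    sun
9   Perth    22       14   rain
10  Lagos    40      158    fog
drop duplicate city (keep=first):
     city  high  rain_mm   cond
0    Lima    31      297  cloud
1   Perth     8      201    fog
2   Quito    36       32    sun
3    Oslo     6      282    fog
4   Cairo     6      105    sun
10  Lagos    40      158    fog
take first 4 rows:
    city  high  rain_mm   cond
0   Lima    31      297  cloud
1  Perth     8      201    fog
2  Quito    36       32    sun
3   Oslo     6      282    fog
add column high_times_rain_mm = t['high'] * t['rain_mm']:
    city  high  rain_mm   cond  high_times_rain_mm
0   Lima    31      297  cloud                9207
1  Perth     8      201    fog                1608
2  Quito    36       32    sun                1152
3   Oslo     6      282    fog                1692
group by cond, max of high_times_rain_mm:
       high_times_rain_mm
cond                     
cloud                9207
fog                  1692
sun                  1152
value at position 2, column 'high_times_rain_mm' → 1152

1152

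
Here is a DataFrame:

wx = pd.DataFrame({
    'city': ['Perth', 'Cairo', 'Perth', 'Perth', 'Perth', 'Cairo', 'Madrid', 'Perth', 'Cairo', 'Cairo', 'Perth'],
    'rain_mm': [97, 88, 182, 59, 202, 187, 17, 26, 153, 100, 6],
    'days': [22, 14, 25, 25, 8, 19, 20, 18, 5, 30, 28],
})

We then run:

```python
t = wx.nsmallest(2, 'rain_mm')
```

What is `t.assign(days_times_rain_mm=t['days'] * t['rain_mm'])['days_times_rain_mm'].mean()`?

take 2 rows with smallest rain_mm:
      city  rain_mm  days
10   Perth        6    28
6   Madrid       17    20
add column days_times_rain_mm = t['days'] * t['rain_mm']:
      city  rain_mm  days  days_times_rain_mm
10   Perth        6    28                 168
6   Madrid       17    20                 340
Finally, mean of column 'days_times_rain_mm' = 254.0.

254.0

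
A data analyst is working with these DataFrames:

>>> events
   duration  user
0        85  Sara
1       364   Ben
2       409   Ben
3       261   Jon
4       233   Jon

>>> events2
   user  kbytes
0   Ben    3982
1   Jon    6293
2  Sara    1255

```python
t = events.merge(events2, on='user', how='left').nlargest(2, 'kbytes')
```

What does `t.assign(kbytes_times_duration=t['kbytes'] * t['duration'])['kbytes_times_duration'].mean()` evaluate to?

1554371.0

merge on 'user' (how='left') → 5 rows:
   duration  user  kbytes
0        85  Sara    1255
1       364   Ben    3982
2       409   Ben    3982
3       261   Jon    6293
4       233   Jon    6293
take 2 rows with largest kbytes:
   duration user  kbytes
3       261  Jon    6293
4       233  Jon    6293
add column kbytes_times_duration = t['kbytes'] * t['duration']:
   duration user  kbytes  kbytes_times_duration
3       261  Jon    6293                1642473
4       233  Jon    6293                1466269
So mean() = 1554371.0.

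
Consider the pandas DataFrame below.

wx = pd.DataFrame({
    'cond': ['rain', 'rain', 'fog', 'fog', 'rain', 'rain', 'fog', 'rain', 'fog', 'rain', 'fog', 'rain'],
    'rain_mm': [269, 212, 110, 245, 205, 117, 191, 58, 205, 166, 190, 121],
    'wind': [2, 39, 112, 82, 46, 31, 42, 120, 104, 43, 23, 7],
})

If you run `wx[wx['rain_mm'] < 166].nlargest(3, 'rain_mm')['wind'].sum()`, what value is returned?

filter rows where rain_mm < 166:
    cond  rain_mm  wind
2    fog      110   112
5   rain      117    31
7   rain       58   120
11  rain      121     7
take 3 rows with largest rain_mm:
    cond  rain_mm  wind
11  rain      121     7
5   rain      117    31
2    fog      110   112
So sum() = 150.

150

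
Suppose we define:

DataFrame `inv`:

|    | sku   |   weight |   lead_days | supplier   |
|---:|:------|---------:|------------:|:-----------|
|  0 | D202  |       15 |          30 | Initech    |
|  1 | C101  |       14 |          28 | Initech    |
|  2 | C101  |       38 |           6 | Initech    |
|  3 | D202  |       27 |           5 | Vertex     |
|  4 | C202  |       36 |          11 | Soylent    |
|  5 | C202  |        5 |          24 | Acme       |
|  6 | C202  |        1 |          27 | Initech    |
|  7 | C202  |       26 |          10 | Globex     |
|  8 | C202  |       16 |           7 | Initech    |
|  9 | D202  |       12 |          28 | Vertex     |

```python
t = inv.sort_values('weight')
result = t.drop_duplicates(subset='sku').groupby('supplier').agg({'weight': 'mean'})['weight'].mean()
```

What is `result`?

9.75

sort by weight:
    sku  weight  lead_days supplier
6  C202       1         27  Initech
5  C202       5         24     Acme
9  D202      12         28   Vertex
1  C101      14         28  Initech
0  D202      15         30  Initech
8  C202      16          7  Initech
7  C202      26         10   Globex
3  D202      27          5   Vertex
4  C202      36         11  Soylent
2  C101      38          6  Initech
drop duplicate sku (keep=first):
    sku  weight  lead_days supplier
6  C202       1         27  Initech
9  D202      12         28   Vertex
1  C101      14         28  Initech
group by supplier, mean of weight:
          weight
supplier        
Initech      7.5
Vertex      12.0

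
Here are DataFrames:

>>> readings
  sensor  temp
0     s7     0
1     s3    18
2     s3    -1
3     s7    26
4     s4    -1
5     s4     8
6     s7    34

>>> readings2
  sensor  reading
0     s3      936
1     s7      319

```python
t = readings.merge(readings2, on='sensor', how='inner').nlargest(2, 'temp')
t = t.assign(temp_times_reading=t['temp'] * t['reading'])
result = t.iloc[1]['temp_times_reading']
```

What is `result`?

merge on 'sensor' (how='inner') → 5 rows:
  sensor  temp  reading
0     s7     0      319
1     s3    18      936
2     s3    -1      936
3     s7    26      319
4     s7    34      319
take 2 rows with largest temp:
  sensor  temp  reading
4     s7    34      319
3     s7    26      319
add column temp_times_reading = t['temp'] * t['reading']:
  sensor  temp  reading  temp_times_reading
4     s7    34      319               10846
3     s7    26      319                8294
Reading off the value at position 1, column 'temp_times_reading', we get 8294.

8294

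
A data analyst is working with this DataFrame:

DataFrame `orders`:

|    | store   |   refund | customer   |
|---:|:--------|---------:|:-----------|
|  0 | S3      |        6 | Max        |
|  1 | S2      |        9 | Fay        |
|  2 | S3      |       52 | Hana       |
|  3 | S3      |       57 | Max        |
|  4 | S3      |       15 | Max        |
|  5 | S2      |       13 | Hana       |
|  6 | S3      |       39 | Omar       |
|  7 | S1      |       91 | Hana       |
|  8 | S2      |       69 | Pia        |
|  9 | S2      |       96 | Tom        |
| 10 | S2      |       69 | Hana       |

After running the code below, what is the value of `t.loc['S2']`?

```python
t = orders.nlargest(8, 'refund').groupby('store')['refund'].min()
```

take 8 rows with largest refund:
   store  refund customer
9     S2      96      Tom
7     S1      91     Hana
8     S2      69      Pia
10    S2      69     Hana
3     S3      57      Max
2     S3      52     Hana
6     S3      39     Omar
4     S3      15      Max
group by store, min of refund:
store
S1    91
S2    69
S3    15
Name: refund, dtype: int64

69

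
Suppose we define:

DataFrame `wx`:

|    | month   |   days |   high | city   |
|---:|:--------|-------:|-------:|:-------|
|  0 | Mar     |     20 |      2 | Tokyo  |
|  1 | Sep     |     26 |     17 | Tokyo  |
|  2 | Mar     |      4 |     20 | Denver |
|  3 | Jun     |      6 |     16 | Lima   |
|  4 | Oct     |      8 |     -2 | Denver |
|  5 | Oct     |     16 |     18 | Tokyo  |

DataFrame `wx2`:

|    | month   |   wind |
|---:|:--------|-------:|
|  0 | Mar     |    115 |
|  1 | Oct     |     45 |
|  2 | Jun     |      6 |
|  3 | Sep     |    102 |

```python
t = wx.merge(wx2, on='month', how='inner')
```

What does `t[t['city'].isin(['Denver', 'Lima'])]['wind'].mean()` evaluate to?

merge on 'month' (how='inner') → 6 rows:
  month  days  high    city  wind
0   Mar    20     2   Tokyo   115
1   Sep    26    17   Tokyo   102
2   Mar     4    20  Denver   115
3   Jun     6    16    Lima     6
4   Oct     8    -2  Denver    45
5   Oct    16    18   Tokyo    45
filter rows where city in ['Denver', 'Lima']:
  month  days  high    city  wind
2   Mar     4    20  Denver   115
3   Jun     6    16    Lima     6
4   Oct     8    -2  Denver    45
So mean() = 55.3333333333.

55.3333333333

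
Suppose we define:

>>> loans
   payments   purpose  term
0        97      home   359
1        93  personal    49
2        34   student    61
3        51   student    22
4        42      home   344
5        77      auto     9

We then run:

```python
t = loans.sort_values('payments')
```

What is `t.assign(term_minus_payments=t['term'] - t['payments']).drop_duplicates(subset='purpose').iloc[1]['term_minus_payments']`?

sort by payments:
   payments   purpose  term
2        34   student    61
4        42      home   344
3        51   student    22
5        77      auto     9
1        93  personal    49
0        97      home   359
add column term_minus_payments = t['term'] - t['payments']:
   payments   purpose  term  term_minus_payments
2        34   student    61                   27
4        42      home   344                  302
3        51   student    22                  -29
5        77      auto     9                  -68
1        93  personal    49                  -44
0        97      home   359                  262
drop duplicate purpose (keep=first):
   payments   purpose  term  term_minus_payments
2        34   student    61                   27
4        42      home   344                  302
5        77      auto     9                  -68
1        93  personal    49                  -44
Hence 302.

302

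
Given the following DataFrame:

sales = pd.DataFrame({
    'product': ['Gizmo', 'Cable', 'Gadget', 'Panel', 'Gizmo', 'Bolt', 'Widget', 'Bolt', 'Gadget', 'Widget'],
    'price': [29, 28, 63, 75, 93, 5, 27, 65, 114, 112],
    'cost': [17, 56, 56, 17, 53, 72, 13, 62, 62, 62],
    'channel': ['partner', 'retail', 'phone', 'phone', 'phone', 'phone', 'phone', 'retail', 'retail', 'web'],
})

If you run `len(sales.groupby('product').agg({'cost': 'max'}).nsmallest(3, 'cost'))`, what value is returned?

3

group by product, max of cost:
         cost
product      
Bolt       72
Cable      56
Gadget     62
Gizmo      53
Panel      17
Widget     62
take 3 rows with smallest cost:
         cost
product      
Panel      17
Gizmo      53
Cable      56
Hence 3.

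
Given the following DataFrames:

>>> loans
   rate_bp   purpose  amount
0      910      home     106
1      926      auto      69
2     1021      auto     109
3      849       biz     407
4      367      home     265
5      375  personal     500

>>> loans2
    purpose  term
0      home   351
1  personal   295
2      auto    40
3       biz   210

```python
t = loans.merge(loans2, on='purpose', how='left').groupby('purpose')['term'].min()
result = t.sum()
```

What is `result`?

896

merge on 'purpose' (how='left') → 6 rows:
   rate_bp   purpose  amount  term
0      910      home     106   351
1      926      auto      69    40
2     1021      auto     109    40
3      849       biz     407   210
4      367      home     265   351
5      375  personal     500   295
group by purpose, min of term:
purpose
auto         40
biz         210
home        351
personal    295
Name: term, dtype: int64
sum of the resulting series → 896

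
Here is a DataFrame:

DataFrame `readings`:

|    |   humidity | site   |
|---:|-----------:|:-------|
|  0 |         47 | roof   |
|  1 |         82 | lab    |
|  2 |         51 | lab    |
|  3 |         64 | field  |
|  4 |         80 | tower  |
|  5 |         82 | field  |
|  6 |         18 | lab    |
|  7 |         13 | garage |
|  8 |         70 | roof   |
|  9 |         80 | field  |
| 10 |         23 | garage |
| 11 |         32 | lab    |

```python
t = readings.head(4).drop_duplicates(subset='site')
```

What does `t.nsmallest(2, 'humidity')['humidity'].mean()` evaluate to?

take first 4 rows:
   humidity   site
0        47   roof
1        82    lab
2        51    lab
3        64  field
drop duplicate site (keep=first):
   humidity   site
0        47   roof
1        82    lab
3        64  field
take 2 rows with smallest humidity:
   humidity   site
0        47   roof
3        64  field
Then the mean of column 'humidity': 55.5

55.5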